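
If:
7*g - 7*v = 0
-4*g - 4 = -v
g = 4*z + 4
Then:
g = -4/3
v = -4/3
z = -4/3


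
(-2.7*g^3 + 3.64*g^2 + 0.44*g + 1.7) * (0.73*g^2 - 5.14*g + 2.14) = -1.971*g^5 + 16.5352*g^4 - 24.1664*g^3 + 6.769*g^2 - 7.7964*g + 3.638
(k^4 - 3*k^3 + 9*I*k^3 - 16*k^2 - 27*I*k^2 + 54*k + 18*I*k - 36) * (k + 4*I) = k^5 - 3*k^4 + 13*I*k^4 - 52*k^3 - 39*I*k^3 + 162*k^2 - 46*I*k^2 - 108*k + 216*I*k - 144*I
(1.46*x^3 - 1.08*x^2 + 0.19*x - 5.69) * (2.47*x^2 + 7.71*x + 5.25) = 3.6062*x^5 + 8.589*x^4 - 0.192500000000001*x^3 - 18.2594*x^2 - 42.8724*x - 29.8725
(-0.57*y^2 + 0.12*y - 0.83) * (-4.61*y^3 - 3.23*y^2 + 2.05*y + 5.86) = 2.6277*y^5 + 1.2879*y^4 + 2.2702*y^3 - 0.4133*y^2 - 0.9983*y - 4.8638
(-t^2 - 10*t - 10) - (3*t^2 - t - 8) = -4*t^2 - 9*t - 2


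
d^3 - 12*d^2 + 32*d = d*(d - 8)*(d - 4)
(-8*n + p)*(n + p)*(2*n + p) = -16*n^3 - 22*n^2*p - 5*n*p^2 + p^3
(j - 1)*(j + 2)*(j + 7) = j^3 + 8*j^2 + 5*j - 14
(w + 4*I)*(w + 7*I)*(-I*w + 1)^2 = -w^4 - 13*I*w^3 + 51*w^2 + 67*I*w - 28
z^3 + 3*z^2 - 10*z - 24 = (z - 3)*(z + 2)*(z + 4)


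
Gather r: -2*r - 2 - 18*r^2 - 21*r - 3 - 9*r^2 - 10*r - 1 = -27*r^2 - 33*r - 6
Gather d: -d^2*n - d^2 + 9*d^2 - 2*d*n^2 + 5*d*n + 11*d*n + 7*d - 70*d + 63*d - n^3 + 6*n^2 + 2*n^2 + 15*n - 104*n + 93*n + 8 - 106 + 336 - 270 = d^2*(8 - n) + d*(-2*n^2 + 16*n) - n^3 + 8*n^2 + 4*n - 32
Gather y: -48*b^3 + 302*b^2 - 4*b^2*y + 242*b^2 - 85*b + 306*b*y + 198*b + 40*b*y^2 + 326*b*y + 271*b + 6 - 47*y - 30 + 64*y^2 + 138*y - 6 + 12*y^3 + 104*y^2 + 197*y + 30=-48*b^3 + 544*b^2 + 384*b + 12*y^3 + y^2*(40*b + 168) + y*(-4*b^2 + 632*b + 288)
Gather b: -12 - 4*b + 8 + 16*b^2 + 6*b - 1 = 16*b^2 + 2*b - 5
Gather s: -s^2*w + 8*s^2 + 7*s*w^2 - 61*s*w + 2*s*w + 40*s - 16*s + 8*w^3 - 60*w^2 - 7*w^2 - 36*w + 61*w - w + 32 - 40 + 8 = s^2*(8 - w) + s*(7*w^2 - 59*w + 24) + 8*w^3 - 67*w^2 + 24*w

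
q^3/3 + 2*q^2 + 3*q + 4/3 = (q/3 + 1/3)*(q + 1)*(q + 4)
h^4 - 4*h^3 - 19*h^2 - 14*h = h*(h - 7)*(h + 1)*(h + 2)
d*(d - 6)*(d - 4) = d^3 - 10*d^2 + 24*d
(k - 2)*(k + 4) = k^2 + 2*k - 8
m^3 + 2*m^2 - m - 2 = (m - 1)*(m + 1)*(m + 2)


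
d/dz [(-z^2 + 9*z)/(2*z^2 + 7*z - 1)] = (-25*z^2 + 2*z - 9)/(4*z^4 + 28*z^3 + 45*z^2 - 14*z + 1)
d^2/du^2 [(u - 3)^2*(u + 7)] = 6*u + 2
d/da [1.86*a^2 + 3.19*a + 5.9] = 3.72*a + 3.19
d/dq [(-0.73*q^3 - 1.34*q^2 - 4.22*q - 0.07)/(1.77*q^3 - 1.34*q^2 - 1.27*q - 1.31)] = (3.35*q^4 + 16.793*q^3 - 0.712399999999999*q^2 + 3.3232*q + 5.4393)/(3.1329*q^6 - 4.7436*q^5 - 2.7002*q^4 - 1.2338*q^3 + 5.1237*q^2 + 3.3274*q + 1.7161)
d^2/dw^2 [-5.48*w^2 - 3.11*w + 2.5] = -10.9600000000000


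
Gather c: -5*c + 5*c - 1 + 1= 0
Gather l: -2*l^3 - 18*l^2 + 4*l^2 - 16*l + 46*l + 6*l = -2*l^3 - 14*l^2 + 36*l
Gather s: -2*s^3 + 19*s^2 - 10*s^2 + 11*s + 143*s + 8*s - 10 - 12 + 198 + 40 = -2*s^3 + 9*s^2 + 162*s + 216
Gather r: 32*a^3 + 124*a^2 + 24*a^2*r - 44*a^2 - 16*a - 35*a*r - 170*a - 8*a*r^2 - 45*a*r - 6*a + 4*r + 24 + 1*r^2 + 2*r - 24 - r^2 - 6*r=32*a^3 + 80*a^2 - 8*a*r^2 - 192*a + r*(24*a^2 - 80*a)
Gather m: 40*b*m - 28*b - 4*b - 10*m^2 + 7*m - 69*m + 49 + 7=-32*b - 10*m^2 + m*(40*b - 62) + 56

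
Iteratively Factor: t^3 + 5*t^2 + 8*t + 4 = (t + 1)*(t^2 + 4*t + 4) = (t + 1)*(t + 2)*(t + 2)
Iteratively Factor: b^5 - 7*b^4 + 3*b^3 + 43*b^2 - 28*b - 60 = (b - 3)*(b^4 - 4*b^3 - 9*b^2 + 16*b + 20) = (b - 3)*(b - 2)*(b^3 - 2*b^2 - 13*b - 10) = (b - 3)*(b - 2)*(b + 1)*(b^2 - 3*b - 10) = (b - 5)*(b - 3)*(b - 2)*(b + 1)*(b + 2)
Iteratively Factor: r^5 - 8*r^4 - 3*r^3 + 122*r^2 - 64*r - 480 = (r - 5)*(r^4 - 3*r^3 - 18*r^2 + 32*r + 96) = (r - 5)*(r - 4)*(r^3 + r^2 - 14*r - 24) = (r - 5)*(r - 4)*(r + 2)*(r^2 - r - 12) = (r - 5)*(r - 4)^2*(r + 2)*(r + 3)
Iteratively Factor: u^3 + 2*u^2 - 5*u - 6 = (u + 1)*(u^2 + u - 6) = (u - 2)*(u + 1)*(u + 3)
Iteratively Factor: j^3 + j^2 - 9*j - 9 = (j + 3)*(j^2 - 2*j - 3) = (j + 1)*(j + 3)*(j - 3)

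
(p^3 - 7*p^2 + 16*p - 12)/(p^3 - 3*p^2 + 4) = (p - 3)/(p + 1)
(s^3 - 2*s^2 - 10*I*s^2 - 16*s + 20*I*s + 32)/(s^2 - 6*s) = (s^3 + s^2*(-2 - 10*I) + 4*s*(-4 + 5*I) + 32)/(s*(s - 6))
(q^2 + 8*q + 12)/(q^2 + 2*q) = (q + 6)/q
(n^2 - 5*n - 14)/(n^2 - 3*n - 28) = (n + 2)/(n + 4)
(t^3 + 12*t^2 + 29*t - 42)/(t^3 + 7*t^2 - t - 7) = (t + 6)/(t + 1)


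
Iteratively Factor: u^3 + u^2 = (u)*(u^2 + u) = u*(u + 1)*(u)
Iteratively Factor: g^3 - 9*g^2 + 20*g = (g)*(g^2 - 9*g + 20) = g*(g - 4)*(g - 5)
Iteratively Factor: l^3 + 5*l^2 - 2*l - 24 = (l + 3)*(l^2 + 2*l - 8) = (l + 3)*(l + 4)*(l - 2)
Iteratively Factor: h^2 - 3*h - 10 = (h + 2)*(h - 5)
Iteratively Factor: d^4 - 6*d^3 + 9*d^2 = (d)*(d^3 - 6*d^2 + 9*d) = d*(d - 3)*(d^2 - 3*d) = d^2*(d - 3)*(d - 3)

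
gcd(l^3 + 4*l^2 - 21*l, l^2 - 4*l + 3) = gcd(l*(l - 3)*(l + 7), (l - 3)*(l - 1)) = l - 3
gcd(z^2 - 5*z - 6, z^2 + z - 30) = 1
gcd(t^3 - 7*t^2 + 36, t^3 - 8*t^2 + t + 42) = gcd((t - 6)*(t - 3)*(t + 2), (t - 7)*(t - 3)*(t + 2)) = t^2 - t - 6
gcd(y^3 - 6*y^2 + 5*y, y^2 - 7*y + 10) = y - 5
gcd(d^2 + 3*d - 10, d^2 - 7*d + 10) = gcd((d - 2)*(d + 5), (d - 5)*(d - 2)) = d - 2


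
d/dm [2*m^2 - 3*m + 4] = 4*m - 3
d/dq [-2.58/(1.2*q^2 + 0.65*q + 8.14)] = (6.192*q + 1.677)/(1.2*q^2 + 0.65*q + 8.14)^2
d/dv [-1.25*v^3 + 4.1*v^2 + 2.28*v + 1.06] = -3.75*v^2 + 8.2*v + 2.28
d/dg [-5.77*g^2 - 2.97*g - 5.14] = -11.54*g - 2.97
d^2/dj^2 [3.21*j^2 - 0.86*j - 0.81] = 6.42000000000000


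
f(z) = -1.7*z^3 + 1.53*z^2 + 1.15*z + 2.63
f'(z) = -5.1*z^2 + 3.06*z + 1.15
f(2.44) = -10.15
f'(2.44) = -21.75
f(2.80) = -19.47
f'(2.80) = -30.27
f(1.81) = -0.36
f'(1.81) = -10.02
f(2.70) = -16.57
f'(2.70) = -27.77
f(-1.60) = 11.67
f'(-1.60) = -16.80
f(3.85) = -67.28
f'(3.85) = -62.66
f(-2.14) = 23.84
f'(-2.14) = -28.75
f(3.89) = -69.81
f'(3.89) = -64.12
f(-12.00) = 3146.75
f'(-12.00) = -769.97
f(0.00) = 2.63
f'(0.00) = 1.15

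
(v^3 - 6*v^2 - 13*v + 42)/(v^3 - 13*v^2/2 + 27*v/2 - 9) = 2*(v^2 - 4*v - 21)/(2*v^2 - 9*v + 9)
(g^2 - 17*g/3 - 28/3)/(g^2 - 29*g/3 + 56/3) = (3*g + 4)/(3*g - 8)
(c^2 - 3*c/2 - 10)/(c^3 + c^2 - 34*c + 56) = (c + 5/2)/(c^2 + 5*c - 14)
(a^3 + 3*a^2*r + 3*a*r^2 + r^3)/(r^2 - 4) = (a^3 + 3*a^2*r + 3*a*r^2 + r^3)/(r^2 - 4)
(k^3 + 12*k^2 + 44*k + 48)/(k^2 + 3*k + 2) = (k^2 + 10*k + 24)/(k + 1)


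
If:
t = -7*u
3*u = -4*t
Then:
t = 0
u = 0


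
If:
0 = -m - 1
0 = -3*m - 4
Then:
No Solution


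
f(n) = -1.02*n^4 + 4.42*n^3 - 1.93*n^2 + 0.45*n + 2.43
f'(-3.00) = 241.53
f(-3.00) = -218.25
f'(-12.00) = 9006.45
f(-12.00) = -29069.37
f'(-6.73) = 1870.68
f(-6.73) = -3527.80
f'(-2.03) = 97.06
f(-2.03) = -60.73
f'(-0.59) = 8.18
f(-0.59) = 0.46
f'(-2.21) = 117.78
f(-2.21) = -80.03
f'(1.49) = 10.64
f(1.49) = 8.41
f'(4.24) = -88.53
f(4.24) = -23.10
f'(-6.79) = 1915.23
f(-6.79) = -3641.37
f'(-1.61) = 58.06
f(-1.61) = -28.60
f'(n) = -4.08*n^3 + 13.26*n^2 - 3.86*n + 0.45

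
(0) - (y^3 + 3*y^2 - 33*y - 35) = -y^3 - 3*y^2 + 33*y + 35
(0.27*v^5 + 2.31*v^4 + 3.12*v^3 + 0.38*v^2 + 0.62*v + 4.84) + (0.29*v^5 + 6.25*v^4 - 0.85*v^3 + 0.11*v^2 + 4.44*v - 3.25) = 0.56*v^5 + 8.56*v^4 + 2.27*v^3 + 0.49*v^2 + 5.06*v + 1.59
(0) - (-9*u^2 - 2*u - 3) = 9*u^2 + 2*u + 3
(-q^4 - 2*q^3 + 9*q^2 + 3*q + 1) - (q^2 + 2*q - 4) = -q^4 - 2*q^3 + 8*q^2 + q + 5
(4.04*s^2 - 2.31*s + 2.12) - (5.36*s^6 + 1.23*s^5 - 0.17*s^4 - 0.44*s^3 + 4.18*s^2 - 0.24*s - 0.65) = -5.36*s^6 - 1.23*s^5 + 0.17*s^4 + 0.44*s^3 - 0.14*s^2 - 2.07*s + 2.77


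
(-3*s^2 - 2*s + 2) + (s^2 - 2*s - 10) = -2*s^2 - 4*s - 8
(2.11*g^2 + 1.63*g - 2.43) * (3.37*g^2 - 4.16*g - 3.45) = 7.1107*g^4 - 3.2845*g^3 - 22.2494*g^2 + 4.4853*g + 8.3835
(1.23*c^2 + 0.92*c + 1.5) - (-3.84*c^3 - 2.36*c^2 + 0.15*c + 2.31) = 3.84*c^3 + 3.59*c^2 + 0.77*c - 0.81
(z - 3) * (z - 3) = z^2 - 6*z + 9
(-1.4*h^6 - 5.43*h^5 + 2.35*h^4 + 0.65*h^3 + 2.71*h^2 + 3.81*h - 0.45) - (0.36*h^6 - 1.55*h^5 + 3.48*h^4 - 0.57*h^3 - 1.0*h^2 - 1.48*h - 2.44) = -1.76*h^6 - 3.88*h^5 - 1.13*h^4 + 1.22*h^3 + 3.71*h^2 + 5.29*h + 1.99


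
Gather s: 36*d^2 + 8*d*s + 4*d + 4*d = 36*d^2 + 8*d*s + 8*d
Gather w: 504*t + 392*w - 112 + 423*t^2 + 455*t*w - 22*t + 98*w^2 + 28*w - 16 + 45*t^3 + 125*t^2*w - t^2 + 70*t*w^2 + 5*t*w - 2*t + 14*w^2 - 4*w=45*t^3 + 422*t^2 + 480*t + w^2*(70*t + 112) + w*(125*t^2 + 460*t + 416) - 128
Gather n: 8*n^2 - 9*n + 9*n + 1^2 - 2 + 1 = 8*n^2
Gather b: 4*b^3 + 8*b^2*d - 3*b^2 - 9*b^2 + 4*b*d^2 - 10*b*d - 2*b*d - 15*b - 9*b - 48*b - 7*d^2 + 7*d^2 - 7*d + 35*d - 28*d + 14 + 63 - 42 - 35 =4*b^3 + b^2*(8*d - 12) + b*(4*d^2 - 12*d - 72)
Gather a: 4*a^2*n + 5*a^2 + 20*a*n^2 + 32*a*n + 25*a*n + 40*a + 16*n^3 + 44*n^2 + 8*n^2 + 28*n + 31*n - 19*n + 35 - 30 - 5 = a^2*(4*n + 5) + a*(20*n^2 + 57*n + 40) + 16*n^3 + 52*n^2 + 40*n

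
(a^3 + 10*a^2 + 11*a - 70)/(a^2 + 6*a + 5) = (a^2 + 5*a - 14)/(a + 1)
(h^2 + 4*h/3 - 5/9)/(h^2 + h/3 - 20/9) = (3*h - 1)/(3*h - 4)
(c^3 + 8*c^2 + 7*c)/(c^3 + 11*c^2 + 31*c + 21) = c/(c + 3)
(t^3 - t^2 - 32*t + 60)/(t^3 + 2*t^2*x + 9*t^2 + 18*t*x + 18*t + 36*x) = (t^2 - 7*t + 10)/(t^2 + 2*t*x + 3*t + 6*x)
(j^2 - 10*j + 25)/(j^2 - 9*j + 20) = (j - 5)/(j - 4)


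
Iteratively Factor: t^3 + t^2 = (t + 1)*(t^2) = t*(t + 1)*(t)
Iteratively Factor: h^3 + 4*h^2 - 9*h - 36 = (h + 4)*(h^2 - 9) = (h + 3)*(h + 4)*(h - 3)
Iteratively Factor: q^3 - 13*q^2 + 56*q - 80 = (q - 4)*(q^2 - 9*q + 20) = (q - 4)^2*(q - 5)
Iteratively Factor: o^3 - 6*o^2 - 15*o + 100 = (o - 5)*(o^2 - o - 20) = (o - 5)^2*(o + 4)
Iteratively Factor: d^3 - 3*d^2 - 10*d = (d + 2)*(d^2 - 5*d) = d*(d + 2)*(d - 5)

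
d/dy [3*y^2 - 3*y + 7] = 6*y - 3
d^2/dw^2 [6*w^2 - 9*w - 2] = 12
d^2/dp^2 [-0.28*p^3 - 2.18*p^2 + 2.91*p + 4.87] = -1.68*p - 4.36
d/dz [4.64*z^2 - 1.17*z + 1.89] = 9.28*z - 1.17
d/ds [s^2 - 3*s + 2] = 2*s - 3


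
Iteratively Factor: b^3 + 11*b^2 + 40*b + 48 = (b + 4)*(b^2 + 7*b + 12) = (b + 3)*(b + 4)*(b + 4)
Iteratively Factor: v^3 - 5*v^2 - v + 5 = (v - 5)*(v^2 - 1) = (v - 5)*(v - 1)*(v + 1)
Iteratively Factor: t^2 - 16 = (t + 4)*(t - 4)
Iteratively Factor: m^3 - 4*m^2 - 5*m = (m - 5)*(m^2 + m) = m*(m - 5)*(m + 1)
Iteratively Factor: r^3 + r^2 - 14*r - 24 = (r - 4)*(r^2 + 5*r + 6) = (r - 4)*(r + 2)*(r + 3)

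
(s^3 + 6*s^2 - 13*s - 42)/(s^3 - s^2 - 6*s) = (s + 7)/s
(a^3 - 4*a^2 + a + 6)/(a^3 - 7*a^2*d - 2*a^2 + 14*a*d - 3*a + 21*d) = (a - 2)/(a - 7*d)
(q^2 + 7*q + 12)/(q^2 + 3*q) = (q + 4)/q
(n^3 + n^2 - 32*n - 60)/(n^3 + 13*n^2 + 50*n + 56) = (n^2 - n - 30)/(n^2 + 11*n + 28)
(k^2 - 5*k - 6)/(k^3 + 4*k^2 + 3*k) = (k - 6)/(k*(k + 3))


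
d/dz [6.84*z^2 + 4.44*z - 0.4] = 13.68*z + 4.44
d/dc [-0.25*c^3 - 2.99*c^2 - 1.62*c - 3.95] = -0.75*c^2 - 5.98*c - 1.62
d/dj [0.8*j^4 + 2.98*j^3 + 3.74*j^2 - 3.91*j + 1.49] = 3.2*j^3 + 8.94*j^2 + 7.48*j - 3.91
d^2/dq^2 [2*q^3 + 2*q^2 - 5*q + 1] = 12*q + 4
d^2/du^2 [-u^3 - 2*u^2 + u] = -6*u - 4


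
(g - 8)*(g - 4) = g^2 - 12*g + 32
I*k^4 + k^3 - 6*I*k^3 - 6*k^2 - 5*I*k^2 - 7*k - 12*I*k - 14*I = (k - 7)*(k - 2*I)*(k + I)*(I*k + I)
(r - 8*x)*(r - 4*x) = r^2 - 12*r*x + 32*x^2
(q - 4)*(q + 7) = q^2 + 3*q - 28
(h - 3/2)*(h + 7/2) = h^2 + 2*h - 21/4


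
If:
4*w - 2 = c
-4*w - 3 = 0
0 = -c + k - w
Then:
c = -5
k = -23/4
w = -3/4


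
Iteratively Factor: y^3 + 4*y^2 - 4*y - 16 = (y + 4)*(y^2 - 4) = (y - 2)*(y + 4)*(y + 2)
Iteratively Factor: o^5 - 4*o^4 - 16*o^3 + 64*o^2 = (o)*(o^4 - 4*o^3 - 16*o^2 + 64*o) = o*(o - 4)*(o^3 - 16*o) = o*(o - 4)^2*(o^2 + 4*o) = o^2*(o - 4)^2*(o + 4)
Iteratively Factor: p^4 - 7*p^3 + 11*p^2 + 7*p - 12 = (p - 3)*(p^3 - 4*p^2 - p + 4) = (p - 4)*(p - 3)*(p^2 - 1) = (p - 4)*(p - 3)*(p + 1)*(p - 1)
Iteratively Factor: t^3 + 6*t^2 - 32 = (t - 2)*(t^2 + 8*t + 16) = (t - 2)*(t + 4)*(t + 4)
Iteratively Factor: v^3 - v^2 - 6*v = (v + 2)*(v^2 - 3*v) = v*(v + 2)*(v - 3)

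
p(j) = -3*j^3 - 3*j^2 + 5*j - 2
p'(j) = -9*j^2 - 6*j + 5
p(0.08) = -1.62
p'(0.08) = 4.46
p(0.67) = -0.90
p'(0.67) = -3.06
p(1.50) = -11.38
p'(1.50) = -24.25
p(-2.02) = 0.39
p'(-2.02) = -19.60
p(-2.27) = 6.28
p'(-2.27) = -27.76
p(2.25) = -40.11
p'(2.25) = -54.06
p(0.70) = -1.00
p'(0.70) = -3.61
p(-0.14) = -2.75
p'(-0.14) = 5.66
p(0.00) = -2.00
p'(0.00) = 5.00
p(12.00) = -5558.00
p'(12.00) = -1363.00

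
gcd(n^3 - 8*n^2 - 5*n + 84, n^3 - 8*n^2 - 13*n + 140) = n - 7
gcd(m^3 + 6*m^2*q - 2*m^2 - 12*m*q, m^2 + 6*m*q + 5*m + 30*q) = m + 6*q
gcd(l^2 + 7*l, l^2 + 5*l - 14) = l + 7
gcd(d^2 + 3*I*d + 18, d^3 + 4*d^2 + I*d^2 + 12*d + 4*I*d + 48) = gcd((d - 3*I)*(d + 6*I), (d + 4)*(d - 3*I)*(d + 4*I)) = d - 3*I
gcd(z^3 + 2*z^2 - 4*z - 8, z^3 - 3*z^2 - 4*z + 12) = z^2 - 4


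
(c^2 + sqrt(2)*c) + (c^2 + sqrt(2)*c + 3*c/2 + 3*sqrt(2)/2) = 2*c^2 + 3*c/2 + 2*sqrt(2)*c + 3*sqrt(2)/2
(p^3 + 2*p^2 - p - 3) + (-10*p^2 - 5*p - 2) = p^3 - 8*p^2 - 6*p - 5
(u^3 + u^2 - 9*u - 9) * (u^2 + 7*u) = u^5 + 8*u^4 - 2*u^3 - 72*u^2 - 63*u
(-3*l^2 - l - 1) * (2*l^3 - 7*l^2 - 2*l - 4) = -6*l^5 + 19*l^4 + 11*l^3 + 21*l^2 + 6*l + 4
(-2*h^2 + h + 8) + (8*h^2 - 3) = 6*h^2 + h + 5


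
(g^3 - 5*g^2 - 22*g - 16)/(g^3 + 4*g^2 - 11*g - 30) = (g^2 - 7*g - 8)/(g^2 + 2*g - 15)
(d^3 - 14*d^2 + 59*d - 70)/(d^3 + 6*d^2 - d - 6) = (d^3 - 14*d^2 + 59*d - 70)/(d^3 + 6*d^2 - d - 6)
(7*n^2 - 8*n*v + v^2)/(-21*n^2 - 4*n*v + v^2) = (-n + v)/(3*n + v)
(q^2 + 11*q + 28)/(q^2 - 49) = (q + 4)/(q - 7)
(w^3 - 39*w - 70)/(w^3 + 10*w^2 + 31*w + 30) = (w - 7)/(w + 3)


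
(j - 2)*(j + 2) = j^2 - 4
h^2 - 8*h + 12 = (h - 6)*(h - 2)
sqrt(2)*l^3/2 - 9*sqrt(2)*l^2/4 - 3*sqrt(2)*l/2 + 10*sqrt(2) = (l - 4)*(l - 5/2)*(sqrt(2)*l/2 + sqrt(2))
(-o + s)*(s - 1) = -o*s + o + s^2 - s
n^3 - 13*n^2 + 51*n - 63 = (n - 7)*(n - 3)^2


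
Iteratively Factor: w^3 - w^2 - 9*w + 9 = (w - 3)*(w^2 + 2*w - 3) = (w - 3)*(w + 3)*(w - 1)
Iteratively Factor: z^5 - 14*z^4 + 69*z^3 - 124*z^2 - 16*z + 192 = (z - 4)*(z^4 - 10*z^3 + 29*z^2 - 8*z - 48) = (z - 4)^2*(z^3 - 6*z^2 + 5*z + 12) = (z - 4)^3*(z^2 - 2*z - 3) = (z - 4)^3*(z + 1)*(z - 3)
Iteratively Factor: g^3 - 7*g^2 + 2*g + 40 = (g - 4)*(g^2 - 3*g - 10) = (g - 4)*(g + 2)*(g - 5)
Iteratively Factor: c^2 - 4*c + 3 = (c - 1)*(c - 3)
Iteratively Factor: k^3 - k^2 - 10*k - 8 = (k + 1)*(k^2 - 2*k - 8) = (k - 4)*(k + 1)*(k + 2)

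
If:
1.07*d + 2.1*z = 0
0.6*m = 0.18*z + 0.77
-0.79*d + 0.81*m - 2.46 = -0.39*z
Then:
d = -1.28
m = 1.48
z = 0.65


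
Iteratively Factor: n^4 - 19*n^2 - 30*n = (n + 3)*(n^3 - 3*n^2 - 10*n) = (n + 2)*(n + 3)*(n^2 - 5*n) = n*(n + 2)*(n + 3)*(n - 5)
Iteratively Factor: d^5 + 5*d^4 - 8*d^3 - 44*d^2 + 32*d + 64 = (d + 4)*(d^4 + d^3 - 12*d^2 + 4*d + 16) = (d + 1)*(d + 4)*(d^3 - 12*d + 16) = (d - 2)*(d + 1)*(d + 4)*(d^2 + 2*d - 8) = (d - 2)*(d + 1)*(d + 4)^2*(d - 2)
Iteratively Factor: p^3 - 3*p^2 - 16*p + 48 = (p + 4)*(p^2 - 7*p + 12) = (p - 3)*(p + 4)*(p - 4)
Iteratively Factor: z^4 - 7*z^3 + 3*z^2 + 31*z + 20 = (z + 1)*(z^3 - 8*z^2 + 11*z + 20) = (z - 4)*(z + 1)*(z^2 - 4*z - 5) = (z - 5)*(z - 4)*(z + 1)*(z + 1)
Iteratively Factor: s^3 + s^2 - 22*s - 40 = (s + 4)*(s^2 - 3*s - 10) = (s + 2)*(s + 4)*(s - 5)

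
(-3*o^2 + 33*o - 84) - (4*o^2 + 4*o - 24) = -7*o^2 + 29*o - 60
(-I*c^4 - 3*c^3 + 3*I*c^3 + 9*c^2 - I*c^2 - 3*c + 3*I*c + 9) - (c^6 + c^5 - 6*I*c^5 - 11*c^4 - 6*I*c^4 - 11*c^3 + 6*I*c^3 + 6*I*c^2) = -c^6 - c^5 + 6*I*c^5 + 11*c^4 + 5*I*c^4 + 8*c^3 - 3*I*c^3 + 9*c^2 - 7*I*c^2 - 3*c + 3*I*c + 9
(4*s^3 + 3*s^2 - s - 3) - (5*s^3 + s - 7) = -s^3 + 3*s^2 - 2*s + 4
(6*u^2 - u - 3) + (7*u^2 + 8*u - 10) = 13*u^2 + 7*u - 13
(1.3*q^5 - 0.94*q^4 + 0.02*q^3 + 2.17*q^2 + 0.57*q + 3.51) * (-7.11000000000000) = -9.243*q^5 + 6.6834*q^4 - 0.1422*q^3 - 15.4287*q^2 - 4.0527*q - 24.9561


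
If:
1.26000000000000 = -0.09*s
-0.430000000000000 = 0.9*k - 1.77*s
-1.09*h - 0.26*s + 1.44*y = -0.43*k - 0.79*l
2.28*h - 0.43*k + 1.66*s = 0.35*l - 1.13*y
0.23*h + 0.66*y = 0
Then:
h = 12.63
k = -28.01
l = 36.09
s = -14.00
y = -4.40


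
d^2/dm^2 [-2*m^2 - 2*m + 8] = -4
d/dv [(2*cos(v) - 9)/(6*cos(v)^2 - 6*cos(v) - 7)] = 4*(3*cos(v)^2 - 27*cos(v) + 17)*sin(v)/(6*sin(v)^2 + 6*cos(v) + 1)^2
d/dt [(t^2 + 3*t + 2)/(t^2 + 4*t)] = (t^2 - 4*t - 8)/(t^2*(t^2 + 8*t + 16))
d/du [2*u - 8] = 2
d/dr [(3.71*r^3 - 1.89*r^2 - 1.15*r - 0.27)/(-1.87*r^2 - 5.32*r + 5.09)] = (-6.9377*r^4 - 39.4744*r^3 + 64.556*r^2 - 20.25*r - 7.2899)/(3.4969*r^4 + 19.8968*r^3 + 9.2658*r^2 - 54.1576*r + 25.9081)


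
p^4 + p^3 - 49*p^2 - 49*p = p*(p - 7)*(p + 1)*(p + 7)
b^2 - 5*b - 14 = (b - 7)*(b + 2)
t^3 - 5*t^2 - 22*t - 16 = (t - 8)*(t + 1)*(t + 2)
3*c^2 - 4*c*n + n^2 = (-3*c + n)*(-c + n)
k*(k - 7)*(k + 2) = k^3 - 5*k^2 - 14*k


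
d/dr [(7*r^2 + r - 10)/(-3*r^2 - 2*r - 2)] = 11*(-r^2 - 8*r - 2)/(9*r^4 + 12*r^3 + 16*r^2 + 8*r + 4)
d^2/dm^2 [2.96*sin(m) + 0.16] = -2.96*sin(m)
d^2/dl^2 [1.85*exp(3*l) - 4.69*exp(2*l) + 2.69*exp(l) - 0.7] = (16.65*exp(2*l) - 18.76*exp(l) + 2.69)*exp(l)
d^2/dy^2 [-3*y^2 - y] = -6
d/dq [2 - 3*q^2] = -6*q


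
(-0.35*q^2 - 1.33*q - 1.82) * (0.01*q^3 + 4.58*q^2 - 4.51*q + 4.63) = -0.0035*q^5 - 1.6163*q^4 - 4.5311*q^3 - 3.9578*q^2 + 2.0503*q - 8.4266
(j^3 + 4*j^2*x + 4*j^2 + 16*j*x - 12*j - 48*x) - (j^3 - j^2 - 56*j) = 4*j^2*x + 5*j^2 + 16*j*x + 44*j - 48*x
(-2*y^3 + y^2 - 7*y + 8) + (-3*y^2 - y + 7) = -2*y^3 - 2*y^2 - 8*y + 15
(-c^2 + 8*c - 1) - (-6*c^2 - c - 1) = 5*c^2 + 9*c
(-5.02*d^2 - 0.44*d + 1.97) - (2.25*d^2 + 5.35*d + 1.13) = -7.27*d^2 - 5.79*d + 0.84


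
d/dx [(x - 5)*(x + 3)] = 2*x - 2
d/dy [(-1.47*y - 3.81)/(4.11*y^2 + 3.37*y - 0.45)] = (6.0417*y^2 + 31.3182*y + 13.5012)/(16.8921*y^4 + 27.7014*y^3 + 7.6579*y^2 - 3.033*y + 0.2025)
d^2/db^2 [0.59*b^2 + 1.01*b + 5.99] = 1.18000000000000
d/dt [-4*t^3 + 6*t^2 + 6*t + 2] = -12*t^2 + 12*t + 6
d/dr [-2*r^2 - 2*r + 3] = -4*r - 2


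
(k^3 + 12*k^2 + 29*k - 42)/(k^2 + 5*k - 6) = k + 7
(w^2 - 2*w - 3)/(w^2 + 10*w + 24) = (w^2 - 2*w - 3)/(w^2 + 10*w + 24)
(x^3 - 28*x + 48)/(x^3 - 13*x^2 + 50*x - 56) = (x + 6)/(x - 7)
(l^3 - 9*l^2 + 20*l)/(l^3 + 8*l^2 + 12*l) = (l^2 - 9*l + 20)/(l^2 + 8*l + 12)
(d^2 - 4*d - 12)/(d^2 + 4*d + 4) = (d - 6)/(d + 2)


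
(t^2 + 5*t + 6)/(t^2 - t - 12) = (t + 2)/(t - 4)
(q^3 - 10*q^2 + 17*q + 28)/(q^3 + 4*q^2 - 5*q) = (q^3 - 10*q^2 + 17*q + 28)/(q*(q^2 + 4*q - 5))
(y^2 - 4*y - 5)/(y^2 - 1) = (y - 5)/(y - 1)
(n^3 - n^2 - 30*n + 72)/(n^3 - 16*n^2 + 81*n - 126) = (n^2 + 2*n - 24)/(n^2 - 13*n + 42)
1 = 1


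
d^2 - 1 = (d - 1)*(d + 1)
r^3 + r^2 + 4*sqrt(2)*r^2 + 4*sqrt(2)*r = r*(r + 1)*(r + 4*sqrt(2))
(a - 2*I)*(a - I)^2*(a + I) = a^4 - 3*I*a^3 - a^2 - 3*I*a - 2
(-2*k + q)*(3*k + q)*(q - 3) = -6*k^2*q + 18*k^2 + k*q^2 - 3*k*q + q^3 - 3*q^2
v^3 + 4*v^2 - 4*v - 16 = (v - 2)*(v + 2)*(v + 4)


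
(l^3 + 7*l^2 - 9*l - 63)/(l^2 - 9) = l + 7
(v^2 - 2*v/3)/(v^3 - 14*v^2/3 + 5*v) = (3*v - 2)/(3*v^2 - 14*v + 15)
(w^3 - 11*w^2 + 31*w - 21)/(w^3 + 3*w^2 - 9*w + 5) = (w^2 - 10*w + 21)/(w^2 + 4*w - 5)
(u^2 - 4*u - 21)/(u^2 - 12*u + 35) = (u + 3)/(u - 5)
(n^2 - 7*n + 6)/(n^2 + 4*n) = (n^2 - 7*n + 6)/(n*(n + 4))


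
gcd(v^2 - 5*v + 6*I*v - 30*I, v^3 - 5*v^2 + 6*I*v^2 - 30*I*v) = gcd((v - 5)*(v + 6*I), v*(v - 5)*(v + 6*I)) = v^2 + v*(-5 + 6*I) - 30*I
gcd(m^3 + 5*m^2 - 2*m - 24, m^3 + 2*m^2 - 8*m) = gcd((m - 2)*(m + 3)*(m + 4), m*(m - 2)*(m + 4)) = m^2 + 2*m - 8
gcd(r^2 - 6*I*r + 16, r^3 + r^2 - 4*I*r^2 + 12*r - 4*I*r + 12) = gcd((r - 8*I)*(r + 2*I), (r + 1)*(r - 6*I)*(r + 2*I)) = r + 2*I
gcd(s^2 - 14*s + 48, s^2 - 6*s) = s - 6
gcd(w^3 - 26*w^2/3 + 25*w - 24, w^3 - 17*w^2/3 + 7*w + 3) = w^2 - 6*w + 9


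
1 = 1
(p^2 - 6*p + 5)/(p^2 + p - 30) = (p - 1)/(p + 6)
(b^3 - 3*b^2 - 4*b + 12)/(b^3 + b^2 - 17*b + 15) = (b^2 - 4)/(b^2 + 4*b - 5)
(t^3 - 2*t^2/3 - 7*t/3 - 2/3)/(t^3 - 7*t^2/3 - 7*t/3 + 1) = (3*t^2 - 5*t - 2)/(3*t^2 - 10*t + 3)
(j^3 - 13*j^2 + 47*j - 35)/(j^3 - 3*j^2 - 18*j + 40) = (j^2 - 8*j + 7)/(j^2 + 2*j - 8)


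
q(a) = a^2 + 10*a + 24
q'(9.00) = 28.00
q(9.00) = 195.00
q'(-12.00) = -14.00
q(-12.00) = 48.00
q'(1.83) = 13.66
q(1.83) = 45.65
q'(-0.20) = 9.60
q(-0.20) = 22.04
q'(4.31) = 18.62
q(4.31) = 85.68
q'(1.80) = 13.60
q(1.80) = 45.24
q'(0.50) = 11.00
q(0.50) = 29.25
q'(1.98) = 13.96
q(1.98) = 47.72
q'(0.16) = 10.32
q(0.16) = 25.63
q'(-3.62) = 2.76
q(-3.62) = 0.90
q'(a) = 2*a + 10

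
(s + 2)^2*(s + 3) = s^3 + 7*s^2 + 16*s + 12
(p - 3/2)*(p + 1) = p^2 - p/2 - 3/2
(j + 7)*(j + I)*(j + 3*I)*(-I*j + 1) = -I*j^4 + 5*j^3 - 7*I*j^3 + 35*j^2 + 7*I*j^2 - 3*j + 49*I*j - 21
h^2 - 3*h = h*(h - 3)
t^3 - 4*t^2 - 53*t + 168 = (t - 8)*(t - 3)*(t + 7)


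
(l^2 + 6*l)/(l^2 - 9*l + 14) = l*(l + 6)/(l^2 - 9*l + 14)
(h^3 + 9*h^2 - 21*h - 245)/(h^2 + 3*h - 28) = (h^2 + 2*h - 35)/(h - 4)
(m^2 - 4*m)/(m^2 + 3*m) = (m - 4)/(m + 3)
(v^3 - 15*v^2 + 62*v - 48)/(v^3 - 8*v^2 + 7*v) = (v^2 - 14*v + 48)/(v*(v - 7))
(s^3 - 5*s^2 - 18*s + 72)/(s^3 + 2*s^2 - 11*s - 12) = (s - 6)/(s + 1)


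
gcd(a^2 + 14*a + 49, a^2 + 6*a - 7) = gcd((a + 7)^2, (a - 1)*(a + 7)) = a + 7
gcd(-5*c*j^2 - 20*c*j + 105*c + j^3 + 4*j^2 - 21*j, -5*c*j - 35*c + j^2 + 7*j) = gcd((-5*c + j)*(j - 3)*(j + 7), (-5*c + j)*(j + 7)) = 5*c*j + 35*c - j^2 - 7*j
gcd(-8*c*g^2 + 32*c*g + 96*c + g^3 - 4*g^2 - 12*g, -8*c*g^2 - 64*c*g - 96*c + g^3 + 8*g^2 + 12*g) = 8*c*g + 16*c - g^2 - 2*g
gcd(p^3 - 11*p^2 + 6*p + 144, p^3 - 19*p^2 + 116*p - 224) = p - 8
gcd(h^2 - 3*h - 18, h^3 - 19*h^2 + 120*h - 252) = h - 6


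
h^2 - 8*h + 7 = (h - 7)*(h - 1)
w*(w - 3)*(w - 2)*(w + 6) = w^4 + w^3 - 24*w^2 + 36*w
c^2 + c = c*(c + 1)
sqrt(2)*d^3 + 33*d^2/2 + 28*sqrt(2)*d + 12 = (d + 2*sqrt(2))*(d + 6*sqrt(2))*(sqrt(2)*d + 1/2)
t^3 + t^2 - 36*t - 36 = (t - 6)*(t + 1)*(t + 6)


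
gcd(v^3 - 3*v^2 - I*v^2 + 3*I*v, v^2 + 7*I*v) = v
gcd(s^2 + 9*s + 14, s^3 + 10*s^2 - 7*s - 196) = s + 7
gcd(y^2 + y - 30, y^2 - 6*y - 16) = 1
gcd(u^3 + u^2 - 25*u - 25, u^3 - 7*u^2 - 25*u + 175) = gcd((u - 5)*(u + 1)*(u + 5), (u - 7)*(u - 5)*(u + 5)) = u^2 - 25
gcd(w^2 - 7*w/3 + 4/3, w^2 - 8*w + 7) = w - 1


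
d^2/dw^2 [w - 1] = 0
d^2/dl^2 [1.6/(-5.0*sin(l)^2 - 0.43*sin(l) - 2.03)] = (160.0*sin(l)^4 + 10.32*sin(l)^3 - 304.66416*sin(l)^2 - 22.03664*sin(l) + 31.88832)/(5.0*sin(l)^2 + 0.43*sin(l) + 2.03)^3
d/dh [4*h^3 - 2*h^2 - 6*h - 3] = 12*h^2 - 4*h - 6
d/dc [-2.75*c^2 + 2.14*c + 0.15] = 2.14 - 5.5*c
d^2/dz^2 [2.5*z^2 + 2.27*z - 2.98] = 5.00000000000000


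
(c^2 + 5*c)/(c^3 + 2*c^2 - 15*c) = 1/(c - 3)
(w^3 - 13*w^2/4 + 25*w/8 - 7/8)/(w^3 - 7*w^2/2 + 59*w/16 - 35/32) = 4*(w - 1)/(4*w - 5)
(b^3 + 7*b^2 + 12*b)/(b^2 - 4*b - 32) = b*(b + 3)/(b - 8)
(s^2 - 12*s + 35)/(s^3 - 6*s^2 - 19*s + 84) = (s - 5)/(s^2 + s - 12)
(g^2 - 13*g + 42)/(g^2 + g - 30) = (g^2 - 13*g + 42)/(g^2 + g - 30)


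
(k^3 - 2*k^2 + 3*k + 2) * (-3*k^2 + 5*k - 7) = -3*k^5 + 11*k^4 - 26*k^3 + 23*k^2 - 11*k - 14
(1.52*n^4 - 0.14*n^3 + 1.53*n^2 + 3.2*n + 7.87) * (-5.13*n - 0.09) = -7.7976*n^5 + 0.5814*n^4 - 7.8363*n^3 - 16.5537*n^2 - 40.6611*n - 0.7083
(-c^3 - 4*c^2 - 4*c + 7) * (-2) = 2*c^3 + 8*c^2 + 8*c - 14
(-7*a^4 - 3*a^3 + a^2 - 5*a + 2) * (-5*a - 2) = 35*a^5 + 29*a^4 + a^3 + 23*a^2 - 4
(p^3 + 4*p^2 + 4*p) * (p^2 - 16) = p^5 + 4*p^4 - 12*p^3 - 64*p^2 - 64*p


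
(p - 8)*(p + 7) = p^2 - p - 56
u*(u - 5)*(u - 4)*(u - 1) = u^4 - 10*u^3 + 29*u^2 - 20*u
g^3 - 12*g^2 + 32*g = g*(g - 8)*(g - 4)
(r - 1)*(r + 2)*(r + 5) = r^3 + 6*r^2 + 3*r - 10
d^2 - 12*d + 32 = (d - 8)*(d - 4)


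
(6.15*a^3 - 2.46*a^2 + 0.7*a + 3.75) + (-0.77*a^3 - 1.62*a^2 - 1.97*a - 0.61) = 5.38*a^3 - 4.08*a^2 - 1.27*a + 3.14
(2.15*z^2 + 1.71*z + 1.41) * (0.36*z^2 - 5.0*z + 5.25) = 0.774*z^4 - 10.1344*z^3 + 3.2451*z^2 + 1.9275*z + 7.4025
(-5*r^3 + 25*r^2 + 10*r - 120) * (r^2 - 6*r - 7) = -5*r^5 + 55*r^4 - 105*r^3 - 355*r^2 + 650*r + 840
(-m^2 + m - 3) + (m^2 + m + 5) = 2*m + 2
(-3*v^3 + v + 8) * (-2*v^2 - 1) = 6*v^5 + v^3 - 16*v^2 - v - 8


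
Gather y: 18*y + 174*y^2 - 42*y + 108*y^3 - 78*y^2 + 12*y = 108*y^3 + 96*y^2 - 12*y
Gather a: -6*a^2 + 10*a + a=-6*a^2 + 11*a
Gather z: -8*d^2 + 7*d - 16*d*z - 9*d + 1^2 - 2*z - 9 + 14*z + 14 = -8*d^2 - 2*d + z*(12 - 16*d) + 6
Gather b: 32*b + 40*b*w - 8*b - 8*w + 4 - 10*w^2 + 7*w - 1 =b*(40*w + 24) - 10*w^2 - w + 3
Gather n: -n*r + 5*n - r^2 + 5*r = n*(5 - r) - r^2 + 5*r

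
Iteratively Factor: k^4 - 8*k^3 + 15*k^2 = (k - 3)*(k^3 - 5*k^2) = k*(k - 3)*(k^2 - 5*k) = k^2*(k - 3)*(k - 5)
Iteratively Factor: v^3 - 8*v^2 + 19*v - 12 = (v - 4)*(v^2 - 4*v + 3) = (v - 4)*(v - 1)*(v - 3)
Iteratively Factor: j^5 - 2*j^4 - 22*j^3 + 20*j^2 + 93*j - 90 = (j + 3)*(j^4 - 5*j^3 - 7*j^2 + 41*j - 30) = (j - 2)*(j + 3)*(j^3 - 3*j^2 - 13*j + 15) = (j - 2)*(j - 1)*(j + 3)*(j^2 - 2*j - 15) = (j - 2)*(j - 1)*(j + 3)^2*(j - 5)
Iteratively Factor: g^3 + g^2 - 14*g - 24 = (g + 3)*(g^2 - 2*g - 8) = (g - 4)*(g + 3)*(g + 2)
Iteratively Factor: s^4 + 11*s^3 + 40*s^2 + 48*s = (s + 4)*(s^3 + 7*s^2 + 12*s) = (s + 4)^2*(s^2 + 3*s) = s*(s + 4)^2*(s + 3)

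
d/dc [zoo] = 0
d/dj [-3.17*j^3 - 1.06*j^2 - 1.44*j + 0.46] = -9.51*j^2 - 2.12*j - 1.44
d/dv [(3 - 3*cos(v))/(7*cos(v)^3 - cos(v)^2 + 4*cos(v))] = 6*(-7*cos(v)^3 + 11*cos(v)^2 - cos(v) + 2)*sin(v)/((7*sin(v)^2 + cos(v) - 11)^2*cos(v)^2)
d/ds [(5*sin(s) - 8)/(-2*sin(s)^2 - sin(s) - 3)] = (10*sin(s)^2 - 32*sin(s) - 23)*cos(s)/(sin(s) - cos(2*s) + 4)^2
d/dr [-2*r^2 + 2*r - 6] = 2 - 4*r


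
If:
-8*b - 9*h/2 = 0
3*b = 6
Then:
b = 2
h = -32/9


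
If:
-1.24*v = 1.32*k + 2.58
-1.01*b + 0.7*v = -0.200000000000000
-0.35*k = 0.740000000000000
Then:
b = 0.32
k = -2.11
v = 0.17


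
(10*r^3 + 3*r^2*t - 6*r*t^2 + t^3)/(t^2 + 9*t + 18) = (10*r^3 + 3*r^2*t - 6*r*t^2 + t^3)/(t^2 + 9*t + 18)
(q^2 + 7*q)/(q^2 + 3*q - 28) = q/(q - 4)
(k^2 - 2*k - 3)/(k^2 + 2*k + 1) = (k - 3)/(k + 1)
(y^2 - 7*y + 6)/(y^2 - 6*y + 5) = (y - 6)/(y - 5)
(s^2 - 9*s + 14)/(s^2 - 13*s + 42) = (s - 2)/(s - 6)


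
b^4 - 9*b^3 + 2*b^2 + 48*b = b*(b - 8)*(b - 3)*(b + 2)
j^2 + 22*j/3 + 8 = (j + 4/3)*(j + 6)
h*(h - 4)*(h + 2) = h^3 - 2*h^2 - 8*h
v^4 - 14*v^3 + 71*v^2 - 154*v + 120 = (v - 5)*(v - 4)*(v - 3)*(v - 2)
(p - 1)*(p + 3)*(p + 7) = p^3 + 9*p^2 + 11*p - 21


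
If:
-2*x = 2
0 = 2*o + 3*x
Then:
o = 3/2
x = -1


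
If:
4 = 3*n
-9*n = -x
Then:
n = 4/3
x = 12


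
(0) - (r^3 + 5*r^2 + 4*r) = -r^3 - 5*r^2 - 4*r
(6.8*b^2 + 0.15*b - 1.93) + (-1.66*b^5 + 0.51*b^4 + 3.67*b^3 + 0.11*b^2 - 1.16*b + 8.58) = -1.66*b^5 + 0.51*b^4 + 3.67*b^3 + 6.91*b^2 - 1.01*b + 6.65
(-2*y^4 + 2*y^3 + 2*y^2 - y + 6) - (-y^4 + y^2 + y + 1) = -y^4 + 2*y^3 + y^2 - 2*y + 5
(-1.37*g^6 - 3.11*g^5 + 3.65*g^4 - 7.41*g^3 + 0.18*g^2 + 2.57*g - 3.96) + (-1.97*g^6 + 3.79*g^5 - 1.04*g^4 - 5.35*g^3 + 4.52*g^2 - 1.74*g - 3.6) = -3.34*g^6 + 0.68*g^5 + 2.61*g^4 - 12.76*g^3 + 4.7*g^2 + 0.83*g - 7.56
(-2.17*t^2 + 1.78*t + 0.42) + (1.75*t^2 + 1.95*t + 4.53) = -0.42*t^2 + 3.73*t + 4.95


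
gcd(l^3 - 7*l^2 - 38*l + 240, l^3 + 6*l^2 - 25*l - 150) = l^2 + l - 30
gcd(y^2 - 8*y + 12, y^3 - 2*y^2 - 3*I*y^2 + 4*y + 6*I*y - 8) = y - 2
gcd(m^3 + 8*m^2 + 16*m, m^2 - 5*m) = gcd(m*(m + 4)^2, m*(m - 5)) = m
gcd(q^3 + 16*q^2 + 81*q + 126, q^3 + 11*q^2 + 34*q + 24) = q + 6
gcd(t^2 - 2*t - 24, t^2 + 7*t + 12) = t + 4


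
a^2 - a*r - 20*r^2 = (a - 5*r)*(a + 4*r)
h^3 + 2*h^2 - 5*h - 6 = (h - 2)*(h + 1)*(h + 3)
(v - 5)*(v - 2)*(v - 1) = v^3 - 8*v^2 + 17*v - 10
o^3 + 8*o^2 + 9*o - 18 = (o - 1)*(o + 3)*(o + 6)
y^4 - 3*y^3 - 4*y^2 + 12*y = y*(y - 3)*(y - 2)*(y + 2)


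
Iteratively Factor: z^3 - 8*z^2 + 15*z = (z - 5)*(z^2 - 3*z) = (z - 5)*(z - 3)*(z)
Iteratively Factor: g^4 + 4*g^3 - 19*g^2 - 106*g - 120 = (g - 5)*(g^3 + 9*g^2 + 26*g + 24) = (g - 5)*(g + 4)*(g^2 + 5*g + 6) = (g - 5)*(g + 2)*(g + 4)*(g + 3)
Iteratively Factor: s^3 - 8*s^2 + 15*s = (s - 3)*(s^2 - 5*s) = (s - 5)*(s - 3)*(s)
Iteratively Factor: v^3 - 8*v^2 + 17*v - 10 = (v - 1)*(v^2 - 7*v + 10) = (v - 5)*(v - 1)*(v - 2)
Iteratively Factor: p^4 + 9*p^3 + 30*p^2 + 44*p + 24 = (p + 2)*(p^3 + 7*p^2 + 16*p + 12) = (p + 2)^2*(p^2 + 5*p + 6) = (p + 2)^2*(p + 3)*(p + 2)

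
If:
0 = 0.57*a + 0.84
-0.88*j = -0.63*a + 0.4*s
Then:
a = -1.47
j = -0.454545454545455*s - 1.05502392344498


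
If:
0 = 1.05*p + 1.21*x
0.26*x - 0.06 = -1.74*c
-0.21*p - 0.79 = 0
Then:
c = -0.45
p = -3.76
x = 3.26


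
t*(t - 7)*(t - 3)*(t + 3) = t^4 - 7*t^3 - 9*t^2 + 63*t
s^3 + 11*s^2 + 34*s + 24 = (s + 1)*(s + 4)*(s + 6)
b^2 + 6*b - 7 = (b - 1)*(b + 7)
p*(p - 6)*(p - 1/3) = p^3 - 19*p^2/3 + 2*p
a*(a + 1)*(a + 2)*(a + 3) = a^4 + 6*a^3 + 11*a^2 + 6*a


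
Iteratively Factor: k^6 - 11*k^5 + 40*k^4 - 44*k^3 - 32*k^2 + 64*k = (k - 2)*(k^5 - 9*k^4 + 22*k^3 - 32*k) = (k - 2)^2*(k^4 - 7*k^3 + 8*k^2 + 16*k) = (k - 4)*(k - 2)^2*(k^3 - 3*k^2 - 4*k) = (k - 4)^2*(k - 2)^2*(k^2 + k) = (k - 4)^2*(k - 2)^2*(k + 1)*(k)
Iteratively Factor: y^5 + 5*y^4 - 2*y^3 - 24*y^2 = (y - 2)*(y^4 + 7*y^3 + 12*y^2) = (y - 2)*(y + 3)*(y^3 + 4*y^2) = (y - 2)*(y + 3)*(y + 4)*(y^2) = y*(y - 2)*(y + 3)*(y + 4)*(y)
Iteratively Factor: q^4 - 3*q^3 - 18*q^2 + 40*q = (q)*(q^3 - 3*q^2 - 18*q + 40) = q*(q + 4)*(q^2 - 7*q + 10) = q*(q - 2)*(q + 4)*(q - 5)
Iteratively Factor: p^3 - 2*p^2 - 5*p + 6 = (p + 2)*(p^2 - 4*p + 3) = (p - 1)*(p + 2)*(p - 3)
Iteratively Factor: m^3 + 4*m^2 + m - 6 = (m + 2)*(m^2 + 2*m - 3) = (m - 1)*(m + 2)*(m + 3)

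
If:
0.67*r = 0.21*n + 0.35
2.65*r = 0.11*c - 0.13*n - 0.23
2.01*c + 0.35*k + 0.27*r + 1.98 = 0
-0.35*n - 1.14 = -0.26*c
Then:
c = 2.51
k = -20.13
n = -1.39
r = 0.09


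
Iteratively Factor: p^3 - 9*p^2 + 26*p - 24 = (p - 4)*(p^2 - 5*p + 6) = (p - 4)*(p - 2)*(p - 3)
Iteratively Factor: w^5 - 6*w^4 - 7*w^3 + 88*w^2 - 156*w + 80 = (w - 2)*(w^4 - 4*w^3 - 15*w^2 + 58*w - 40) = (w - 2)*(w - 1)*(w^3 - 3*w^2 - 18*w + 40) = (w - 5)*(w - 2)*(w - 1)*(w^2 + 2*w - 8) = (w - 5)*(w - 2)^2*(w - 1)*(w + 4)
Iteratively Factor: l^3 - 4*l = (l)*(l^2 - 4) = l*(l - 2)*(l + 2)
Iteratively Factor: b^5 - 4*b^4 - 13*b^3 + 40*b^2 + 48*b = (b)*(b^4 - 4*b^3 - 13*b^2 + 40*b + 48) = b*(b - 4)*(b^3 - 13*b - 12) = b*(b - 4)*(b + 3)*(b^2 - 3*b - 4) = b*(b - 4)*(b + 1)*(b + 3)*(b - 4)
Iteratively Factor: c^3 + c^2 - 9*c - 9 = (c - 3)*(c^2 + 4*c + 3) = (c - 3)*(c + 3)*(c + 1)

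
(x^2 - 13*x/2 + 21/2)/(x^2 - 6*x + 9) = (x - 7/2)/(x - 3)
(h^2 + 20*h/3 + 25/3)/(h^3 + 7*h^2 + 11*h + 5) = (h + 5/3)/(h^2 + 2*h + 1)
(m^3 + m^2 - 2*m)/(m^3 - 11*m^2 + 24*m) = (m^2 + m - 2)/(m^2 - 11*m + 24)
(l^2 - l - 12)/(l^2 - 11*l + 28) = (l + 3)/(l - 7)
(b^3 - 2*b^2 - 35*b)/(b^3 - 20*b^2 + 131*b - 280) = b*(b + 5)/(b^2 - 13*b + 40)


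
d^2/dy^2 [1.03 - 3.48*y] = 0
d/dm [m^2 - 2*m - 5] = 2*m - 2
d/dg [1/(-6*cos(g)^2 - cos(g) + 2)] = -(12*cos(g) + 1)*sin(g)/(6*cos(g)^2 + cos(g) - 2)^2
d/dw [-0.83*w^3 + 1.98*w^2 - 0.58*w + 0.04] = -2.49*w^2 + 3.96*w - 0.58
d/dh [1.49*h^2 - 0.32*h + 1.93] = 2.98*h - 0.32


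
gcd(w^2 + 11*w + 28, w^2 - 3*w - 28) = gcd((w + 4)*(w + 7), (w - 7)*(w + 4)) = w + 4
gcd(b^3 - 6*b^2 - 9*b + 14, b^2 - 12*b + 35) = b - 7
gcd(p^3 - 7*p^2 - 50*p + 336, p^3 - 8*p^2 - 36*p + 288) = p^2 - 14*p + 48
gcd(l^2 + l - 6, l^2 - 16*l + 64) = 1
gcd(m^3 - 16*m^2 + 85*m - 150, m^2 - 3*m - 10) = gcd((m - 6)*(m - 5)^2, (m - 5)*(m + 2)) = m - 5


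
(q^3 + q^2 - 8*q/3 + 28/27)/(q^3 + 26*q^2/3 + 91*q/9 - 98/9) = (q - 2/3)/(q + 7)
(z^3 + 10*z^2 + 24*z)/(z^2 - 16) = z*(z + 6)/(z - 4)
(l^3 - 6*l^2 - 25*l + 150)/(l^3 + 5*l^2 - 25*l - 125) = (l - 6)/(l + 5)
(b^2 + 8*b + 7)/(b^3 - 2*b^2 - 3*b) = (b + 7)/(b*(b - 3))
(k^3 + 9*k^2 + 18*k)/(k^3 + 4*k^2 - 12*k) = (k + 3)/(k - 2)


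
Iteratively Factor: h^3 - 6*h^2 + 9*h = (h - 3)*(h^2 - 3*h) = h*(h - 3)*(h - 3)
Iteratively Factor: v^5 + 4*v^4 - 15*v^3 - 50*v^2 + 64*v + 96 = (v + 4)*(v^4 - 15*v^2 + 10*v + 24) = (v + 4)^2*(v^3 - 4*v^2 + v + 6) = (v - 3)*(v + 4)^2*(v^2 - v - 2) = (v - 3)*(v + 1)*(v + 4)^2*(v - 2)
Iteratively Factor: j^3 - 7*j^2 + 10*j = (j - 5)*(j^2 - 2*j) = j*(j - 5)*(j - 2)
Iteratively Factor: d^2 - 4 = (d + 2)*(d - 2)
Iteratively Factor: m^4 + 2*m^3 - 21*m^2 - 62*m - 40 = (m + 2)*(m^3 - 21*m - 20) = (m + 2)*(m + 4)*(m^2 - 4*m - 5) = (m + 1)*(m + 2)*(m + 4)*(m - 5)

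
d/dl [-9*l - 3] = -9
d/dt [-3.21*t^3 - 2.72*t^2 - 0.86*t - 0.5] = -9.63*t^2 - 5.44*t - 0.86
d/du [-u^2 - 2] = -2*u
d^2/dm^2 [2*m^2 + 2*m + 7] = 4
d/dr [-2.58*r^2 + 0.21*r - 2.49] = 0.21 - 5.16*r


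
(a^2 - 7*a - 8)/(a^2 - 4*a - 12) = (-a^2 + 7*a + 8)/(-a^2 + 4*a + 12)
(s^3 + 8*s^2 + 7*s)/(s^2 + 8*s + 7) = s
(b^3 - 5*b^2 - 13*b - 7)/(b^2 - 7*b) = b + 2 + 1/b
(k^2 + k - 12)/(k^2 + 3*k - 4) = (k - 3)/(k - 1)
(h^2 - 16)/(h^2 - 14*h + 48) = (h^2 - 16)/(h^2 - 14*h + 48)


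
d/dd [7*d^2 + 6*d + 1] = 14*d + 6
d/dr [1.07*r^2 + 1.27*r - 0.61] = 2.14*r + 1.27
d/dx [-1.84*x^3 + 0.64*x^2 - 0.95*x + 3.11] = -5.52*x^2 + 1.28*x - 0.95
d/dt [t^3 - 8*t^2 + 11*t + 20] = 3*t^2 - 16*t + 11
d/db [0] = 0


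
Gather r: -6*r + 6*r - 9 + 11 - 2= 0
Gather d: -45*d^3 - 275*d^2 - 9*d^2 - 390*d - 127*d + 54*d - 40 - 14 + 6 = -45*d^3 - 284*d^2 - 463*d - 48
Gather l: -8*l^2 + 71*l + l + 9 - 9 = -8*l^2 + 72*l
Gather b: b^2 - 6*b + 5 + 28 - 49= b^2 - 6*b - 16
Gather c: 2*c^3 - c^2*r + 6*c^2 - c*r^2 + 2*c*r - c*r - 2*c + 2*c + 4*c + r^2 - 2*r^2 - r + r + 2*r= 2*c^3 + c^2*(6 - r) + c*(-r^2 + r + 4) - r^2 + 2*r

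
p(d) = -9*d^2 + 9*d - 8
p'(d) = 9 - 18*d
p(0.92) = -7.34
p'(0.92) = -7.56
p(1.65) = -17.65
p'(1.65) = -20.70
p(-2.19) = -70.87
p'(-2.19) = 48.42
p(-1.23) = -32.69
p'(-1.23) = 31.14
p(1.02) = -8.18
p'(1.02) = -9.36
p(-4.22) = -206.26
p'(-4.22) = 84.96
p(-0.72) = -19.15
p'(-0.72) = 21.96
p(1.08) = -8.78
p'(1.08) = -10.44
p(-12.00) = -1412.00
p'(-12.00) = 225.00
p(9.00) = -656.00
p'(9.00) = -153.00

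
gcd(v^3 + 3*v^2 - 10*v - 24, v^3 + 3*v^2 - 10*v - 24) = v^3 + 3*v^2 - 10*v - 24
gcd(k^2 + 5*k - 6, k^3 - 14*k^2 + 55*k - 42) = k - 1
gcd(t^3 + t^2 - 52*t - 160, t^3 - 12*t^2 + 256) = t^2 - 4*t - 32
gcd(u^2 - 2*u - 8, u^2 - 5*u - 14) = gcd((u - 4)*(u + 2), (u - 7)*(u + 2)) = u + 2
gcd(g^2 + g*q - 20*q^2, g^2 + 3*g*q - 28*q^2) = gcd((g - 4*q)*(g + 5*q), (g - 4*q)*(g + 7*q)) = -g + 4*q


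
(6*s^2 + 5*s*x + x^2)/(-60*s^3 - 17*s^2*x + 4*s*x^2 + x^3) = (2*s + x)/(-20*s^2 + s*x + x^2)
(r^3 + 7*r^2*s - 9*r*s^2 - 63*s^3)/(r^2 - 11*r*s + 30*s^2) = (r^3 + 7*r^2*s - 9*r*s^2 - 63*s^3)/(r^2 - 11*r*s + 30*s^2)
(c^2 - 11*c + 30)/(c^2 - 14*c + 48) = (c - 5)/(c - 8)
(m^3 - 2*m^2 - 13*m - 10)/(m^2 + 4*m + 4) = (m^2 - 4*m - 5)/(m + 2)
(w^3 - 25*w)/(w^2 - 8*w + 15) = w*(w + 5)/(w - 3)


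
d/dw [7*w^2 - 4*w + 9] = 14*w - 4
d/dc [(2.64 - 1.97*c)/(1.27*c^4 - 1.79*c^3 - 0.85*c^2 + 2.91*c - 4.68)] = (7.5057*c^4 - 20.4638*c^3 + 12.5023*c^2 + 4.488*c + 1.5372)/(1.6129*c^8 - 4.5466*c^7 + 1.0451*c^6 + 10.4344*c^5 - 21.5825*c^4 + 11.8074*c^3 + 16.4241*c^2 - 27.2376*c + 21.9024)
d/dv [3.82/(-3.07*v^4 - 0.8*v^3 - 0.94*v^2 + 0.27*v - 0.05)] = (46.9096*v^3 + 9.168*v^2 + 7.1816*v - 1.0314)/(3.07*v^4 + 0.8*v^3 + 0.94*v^2 - 0.27*v + 0.05)^2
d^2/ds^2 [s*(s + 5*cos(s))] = -5*s*cos(s) - 10*sin(s) + 2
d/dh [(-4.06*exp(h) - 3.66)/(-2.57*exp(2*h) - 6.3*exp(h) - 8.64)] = (-10.4342*exp(2*h) - 18.8124*exp(h) + 12.0204)*exp(h)/(6.6049*exp(4*h) + 32.382*exp(3*h) + 84.0996*exp(2*h) + 108.864*exp(h) + 74.6496)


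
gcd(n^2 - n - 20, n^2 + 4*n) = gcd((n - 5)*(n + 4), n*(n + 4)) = n + 4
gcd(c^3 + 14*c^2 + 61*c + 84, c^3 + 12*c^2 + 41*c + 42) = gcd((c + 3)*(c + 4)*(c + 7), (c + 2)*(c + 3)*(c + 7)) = c^2 + 10*c + 21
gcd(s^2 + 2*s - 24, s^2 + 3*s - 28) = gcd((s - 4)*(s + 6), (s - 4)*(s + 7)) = s - 4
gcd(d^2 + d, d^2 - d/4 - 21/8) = 1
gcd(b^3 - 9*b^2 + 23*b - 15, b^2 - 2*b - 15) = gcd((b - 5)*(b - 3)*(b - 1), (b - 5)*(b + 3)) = b - 5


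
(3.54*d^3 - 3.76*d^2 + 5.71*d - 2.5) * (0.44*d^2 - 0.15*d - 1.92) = 1.5576*d^5 - 2.1854*d^4 - 3.7204*d^3 + 5.2627*d^2 - 10.5882*d + 4.8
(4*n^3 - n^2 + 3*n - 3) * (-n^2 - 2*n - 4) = -4*n^5 - 7*n^4 - 17*n^3 + n^2 - 6*n + 12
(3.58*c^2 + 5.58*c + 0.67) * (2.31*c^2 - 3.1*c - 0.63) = 8.2698*c^4 + 1.7918*c^3 - 18.0057*c^2 - 5.5924*c - 0.4221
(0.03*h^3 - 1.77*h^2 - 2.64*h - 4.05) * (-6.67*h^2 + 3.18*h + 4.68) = -0.2001*h^5 + 11.9013*h^4 + 12.1206*h^3 + 10.3347*h^2 - 25.2342*h - 18.954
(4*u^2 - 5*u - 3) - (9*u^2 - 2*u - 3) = -5*u^2 - 3*u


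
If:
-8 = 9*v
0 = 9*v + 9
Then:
No Solution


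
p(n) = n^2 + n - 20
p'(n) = 2*n + 1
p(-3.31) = -12.35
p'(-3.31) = -5.62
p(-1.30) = -19.61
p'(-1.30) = -1.60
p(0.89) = -18.32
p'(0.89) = 2.78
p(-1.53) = -19.19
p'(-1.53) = -2.06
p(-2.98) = -14.10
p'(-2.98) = -4.96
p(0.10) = -19.89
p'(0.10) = 1.20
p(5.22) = 12.47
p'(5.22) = 11.44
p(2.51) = -11.19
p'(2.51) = 6.02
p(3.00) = -8.00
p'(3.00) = 7.00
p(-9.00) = 52.00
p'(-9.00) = -17.00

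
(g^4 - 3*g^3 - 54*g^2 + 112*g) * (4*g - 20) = 4*g^5 - 32*g^4 - 156*g^3 + 1528*g^2 - 2240*g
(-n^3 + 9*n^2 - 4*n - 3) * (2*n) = -2*n^4 + 18*n^3 - 8*n^2 - 6*n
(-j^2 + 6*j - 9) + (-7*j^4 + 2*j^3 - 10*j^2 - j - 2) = -7*j^4 + 2*j^3 - 11*j^2 + 5*j - 11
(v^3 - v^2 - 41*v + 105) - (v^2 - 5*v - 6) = v^3 - 2*v^2 - 36*v + 111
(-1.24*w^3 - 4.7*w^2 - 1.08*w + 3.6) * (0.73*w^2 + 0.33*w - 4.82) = -0.9052*w^5 - 3.8402*w^4 + 3.6374*w^3 + 24.9256*w^2 + 6.3936*w - 17.352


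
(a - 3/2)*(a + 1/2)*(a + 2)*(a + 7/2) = a^4 + 9*a^3/2 + 3*a^2/4 - 89*a/8 - 21/4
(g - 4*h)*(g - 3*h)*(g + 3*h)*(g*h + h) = g^4*h - 4*g^3*h^2 + g^3*h - 9*g^2*h^3 - 4*g^2*h^2 + 36*g*h^4 - 9*g*h^3 + 36*h^4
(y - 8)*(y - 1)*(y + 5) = y^3 - 4*y^2 - 37*y + 40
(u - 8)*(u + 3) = u^2 - 5*u - 24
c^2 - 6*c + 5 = (c - 5)*(c - 1)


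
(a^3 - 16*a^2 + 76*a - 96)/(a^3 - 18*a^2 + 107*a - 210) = (a^2 - 10*a + 16)/(a^2 - 12*a + 35)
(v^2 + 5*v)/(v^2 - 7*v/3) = 3*(v + 5)/(3*v - 7)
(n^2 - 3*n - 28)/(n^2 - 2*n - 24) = (n - 7)/(n - 6)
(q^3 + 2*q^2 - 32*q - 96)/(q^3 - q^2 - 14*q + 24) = (q^2 - 2*q - 24)/(q^2 - 5*q + 6)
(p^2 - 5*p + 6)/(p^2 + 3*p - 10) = (p - 3)/(p + 5)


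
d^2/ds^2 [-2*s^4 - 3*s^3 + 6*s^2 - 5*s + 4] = -24*s^2 - 18*s + 12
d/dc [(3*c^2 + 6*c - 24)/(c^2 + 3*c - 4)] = 3/(c^2 - 2*c + 1)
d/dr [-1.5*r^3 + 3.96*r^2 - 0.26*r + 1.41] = -4.5*r^2 + 7.92*r - 0.26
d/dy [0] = 0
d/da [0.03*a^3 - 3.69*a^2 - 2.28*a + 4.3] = 0.09*a^2 - 7.38*a - 2.28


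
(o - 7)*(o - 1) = o^2 - 8*o + 7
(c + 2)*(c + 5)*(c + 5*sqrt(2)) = c^3 + 7*c^2 + 5*sqrt(2)*c^2 + 10*c + 35*sqrt(2)*c + 50*sqrt(2)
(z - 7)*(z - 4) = z^2 - 11*z + 28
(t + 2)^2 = t^2 + 4*t + 4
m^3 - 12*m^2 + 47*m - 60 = (m - 5)*(m - 4)*(m - 3)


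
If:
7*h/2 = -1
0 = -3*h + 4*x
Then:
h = -2/7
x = -3/14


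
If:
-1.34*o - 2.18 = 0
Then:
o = -1.63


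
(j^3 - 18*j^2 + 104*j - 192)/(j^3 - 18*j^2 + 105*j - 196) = (j^2 - 14*j + 48)/(j^2 - 14*j + 49)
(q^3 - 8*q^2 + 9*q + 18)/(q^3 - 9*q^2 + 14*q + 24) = (q - 3)/(q - 4)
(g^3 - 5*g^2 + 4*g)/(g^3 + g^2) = (g^2 - 5*g + 4)/(g*(g + 1))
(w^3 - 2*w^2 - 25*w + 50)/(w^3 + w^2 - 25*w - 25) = (w - 2)/(w + 1)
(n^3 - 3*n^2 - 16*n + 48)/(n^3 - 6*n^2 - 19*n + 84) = (n - 4)/(n - 7)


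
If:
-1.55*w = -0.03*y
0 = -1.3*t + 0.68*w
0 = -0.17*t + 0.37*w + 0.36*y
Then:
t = 0.00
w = 0.00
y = 0.00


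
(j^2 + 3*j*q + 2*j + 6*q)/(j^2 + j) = (j^2 + 3*j*q + 2*j + 6*q)/(j*(j + 1))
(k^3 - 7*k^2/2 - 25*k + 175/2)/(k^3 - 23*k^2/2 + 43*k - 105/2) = (k + 5)/(k - 3)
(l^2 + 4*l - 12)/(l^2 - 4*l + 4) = (l + 6)/(l - 2)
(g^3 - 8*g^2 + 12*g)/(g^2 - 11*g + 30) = g*(g - 2)/(g - 5)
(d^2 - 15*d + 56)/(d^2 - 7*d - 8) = (d - 7)/(d + 1)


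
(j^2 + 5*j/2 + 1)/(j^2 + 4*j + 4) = (j + 1/2)/(j + 2)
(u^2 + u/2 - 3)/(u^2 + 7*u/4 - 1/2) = 2*(2*u - 3)/(4*u - 1)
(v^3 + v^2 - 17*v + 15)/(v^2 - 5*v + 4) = (v^2 + 2*v - 15)/(v - 4)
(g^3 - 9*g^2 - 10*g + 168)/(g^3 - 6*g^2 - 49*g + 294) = (g + 4)/(g + 7)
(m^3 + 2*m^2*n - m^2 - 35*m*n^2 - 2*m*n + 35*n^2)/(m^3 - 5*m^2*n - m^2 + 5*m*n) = (m + 7*n)/m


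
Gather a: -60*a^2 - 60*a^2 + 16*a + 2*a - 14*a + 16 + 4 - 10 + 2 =-120*a^2 + 4*a + 12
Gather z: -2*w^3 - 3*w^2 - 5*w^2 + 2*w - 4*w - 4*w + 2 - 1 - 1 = -2*w^3 - 8*w^2 - 6*w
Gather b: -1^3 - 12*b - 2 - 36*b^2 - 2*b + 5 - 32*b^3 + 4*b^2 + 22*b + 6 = -32*b^3 - 32*b^2 + 8*b + 8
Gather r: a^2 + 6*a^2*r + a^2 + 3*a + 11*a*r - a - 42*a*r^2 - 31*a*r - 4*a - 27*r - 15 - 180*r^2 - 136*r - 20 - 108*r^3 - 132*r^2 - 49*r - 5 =2*a^2 - 2*a - 108*r^3 + r^2*(-42*a - 312) + r*(6*a^2 - 20*a - 212) - 40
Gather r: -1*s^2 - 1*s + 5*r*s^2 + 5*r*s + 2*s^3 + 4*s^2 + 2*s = r*(5*s^2 + 5*s) + 2*s^3 + 3*s^2 + s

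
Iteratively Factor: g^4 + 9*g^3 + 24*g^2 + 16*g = (g + 4)*(g^3 + 5*g^2 + 4*g) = g*(g + 4)*(g^2 + 5*g + 4) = g*(g + 1)*(g + 4)*(g + 4)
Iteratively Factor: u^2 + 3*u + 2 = (u + 2)*(u + 1)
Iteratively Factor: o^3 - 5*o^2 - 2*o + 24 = (o - 3)*(o^2 - 2*o - 8) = (o - 4)*(o - 3)*(o + 2)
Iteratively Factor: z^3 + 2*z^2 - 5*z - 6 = (z + 3)*(z^2 - z - 2) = (z + 1)*(z + 3)*(z - 2)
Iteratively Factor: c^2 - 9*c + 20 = (c - 5)*(c - 4)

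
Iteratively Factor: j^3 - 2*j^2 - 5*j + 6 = (j - 3)*(j^2 + j - 2) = (j - 3)*(j - 1)*(j + 2)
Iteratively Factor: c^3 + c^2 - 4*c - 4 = (c + 1)*(c^2 - 4) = (c - 2)*(c + 1)*(c + 2)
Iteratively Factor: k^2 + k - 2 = (k + 2)*(k - 1)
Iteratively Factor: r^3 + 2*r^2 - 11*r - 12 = (r + 1)*(r^2 + r - 12) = (r + 1)*(r + 4)*(r - 3)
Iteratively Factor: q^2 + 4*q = (q + 4)*(q)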